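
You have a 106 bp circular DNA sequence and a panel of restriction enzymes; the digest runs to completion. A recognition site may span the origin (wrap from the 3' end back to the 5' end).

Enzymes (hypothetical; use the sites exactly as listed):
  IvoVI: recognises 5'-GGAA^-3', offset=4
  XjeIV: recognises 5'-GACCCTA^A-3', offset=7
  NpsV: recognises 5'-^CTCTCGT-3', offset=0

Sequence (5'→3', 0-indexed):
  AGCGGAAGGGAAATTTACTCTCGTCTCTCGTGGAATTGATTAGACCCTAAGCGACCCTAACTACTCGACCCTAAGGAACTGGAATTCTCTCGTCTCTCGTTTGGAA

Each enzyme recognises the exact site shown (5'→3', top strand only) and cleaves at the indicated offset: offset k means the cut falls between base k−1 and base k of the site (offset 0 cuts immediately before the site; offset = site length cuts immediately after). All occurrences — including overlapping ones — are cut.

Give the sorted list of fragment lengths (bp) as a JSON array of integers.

[2,5,5,5,6,7,7,7,10,11,13,14,14]

Site scan:
  IvoVI GGAA/4: at [3, 8, 31, 74, 80, 102] ⇒ [0, 7, 12, 35, 78, 84]
  XjeIV GACCCTAA/7: at [42, 52, 66] ⇒ [49, 59, 73]
  NpsV CTCTCGT/0: at [17, 24, 86, 93] ⇒ [17, 24, 86, 93]

Pooled cuts: [0, 7, 12, 17, 24, 35, 49, 59, 73, 78, 84, 86, 93]

Fragments:
  0→7: 7 bp
  7→12: 5 bp
  12→17: 5 bp
  17→24: 7 bp
  24→35: 11 bp
  35→49: 14 bp
  49→59: 10 bp
  59→73: 14 bp
  73→78: 5 bp
  78→84: 6 bp
  84→86: 2 bp
  86→93: 7 bp
  93→0 (wrap): 106-93+0 = 13 bp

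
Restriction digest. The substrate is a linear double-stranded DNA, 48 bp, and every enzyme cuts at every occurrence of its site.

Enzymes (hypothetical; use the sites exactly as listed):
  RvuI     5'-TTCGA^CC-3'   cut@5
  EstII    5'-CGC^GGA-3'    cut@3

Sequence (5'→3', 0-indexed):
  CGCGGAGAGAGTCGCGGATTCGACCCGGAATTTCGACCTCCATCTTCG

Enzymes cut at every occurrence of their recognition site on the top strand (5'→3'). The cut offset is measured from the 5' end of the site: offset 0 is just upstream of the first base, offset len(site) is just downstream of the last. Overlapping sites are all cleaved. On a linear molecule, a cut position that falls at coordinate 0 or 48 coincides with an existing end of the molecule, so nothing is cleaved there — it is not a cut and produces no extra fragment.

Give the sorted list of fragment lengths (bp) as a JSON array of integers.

Scan for sites:
  RvuI TTCGACC/5: at [18, 31] ⇒ [23, 36]
  EstII CGCGGA/3: at [0, 12] ⇒ [3, 15]

Pooled cuts: [3, 15, 23, 36]

Fragment lengths:
  [0,3): 3 bp
  [3,15): 12 bp
  [15,23): 8 bp
  [23,36): 13 bp
  [36,48): 12 bp

[3,8,12,12,13]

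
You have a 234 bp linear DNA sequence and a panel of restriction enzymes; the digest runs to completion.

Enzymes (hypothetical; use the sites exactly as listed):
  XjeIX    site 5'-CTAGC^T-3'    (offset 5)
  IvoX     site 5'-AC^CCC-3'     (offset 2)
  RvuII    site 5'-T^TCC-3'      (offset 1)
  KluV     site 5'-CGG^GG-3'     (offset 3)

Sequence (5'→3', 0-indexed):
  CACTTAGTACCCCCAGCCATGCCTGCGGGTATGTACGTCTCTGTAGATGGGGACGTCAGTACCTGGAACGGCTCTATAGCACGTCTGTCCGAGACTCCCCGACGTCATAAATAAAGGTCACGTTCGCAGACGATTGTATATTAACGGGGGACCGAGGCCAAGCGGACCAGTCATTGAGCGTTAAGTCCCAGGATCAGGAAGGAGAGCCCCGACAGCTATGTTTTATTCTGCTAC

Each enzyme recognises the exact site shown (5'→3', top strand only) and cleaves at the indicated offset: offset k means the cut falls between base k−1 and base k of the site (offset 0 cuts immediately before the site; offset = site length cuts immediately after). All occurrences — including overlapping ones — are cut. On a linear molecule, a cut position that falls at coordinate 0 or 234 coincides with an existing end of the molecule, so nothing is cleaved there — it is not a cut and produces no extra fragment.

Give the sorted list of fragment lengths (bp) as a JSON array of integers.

Site scan:
  XjeIX (CTAGCT, off=5): no sites
  IvoX (ACCCC, off=2): starts [8] → cuts [10]
  RvuII (TTCC, off=1): no sites
  KluV (CGGGG, off=3): starts [144] → cuts [147]

All cut coordinates (distinct, sorted): [10, 147]

Fragments:
  [0,10): 10 bp
  [10,147): 137 bp
  [147,234): 87 bp

[10,87,137]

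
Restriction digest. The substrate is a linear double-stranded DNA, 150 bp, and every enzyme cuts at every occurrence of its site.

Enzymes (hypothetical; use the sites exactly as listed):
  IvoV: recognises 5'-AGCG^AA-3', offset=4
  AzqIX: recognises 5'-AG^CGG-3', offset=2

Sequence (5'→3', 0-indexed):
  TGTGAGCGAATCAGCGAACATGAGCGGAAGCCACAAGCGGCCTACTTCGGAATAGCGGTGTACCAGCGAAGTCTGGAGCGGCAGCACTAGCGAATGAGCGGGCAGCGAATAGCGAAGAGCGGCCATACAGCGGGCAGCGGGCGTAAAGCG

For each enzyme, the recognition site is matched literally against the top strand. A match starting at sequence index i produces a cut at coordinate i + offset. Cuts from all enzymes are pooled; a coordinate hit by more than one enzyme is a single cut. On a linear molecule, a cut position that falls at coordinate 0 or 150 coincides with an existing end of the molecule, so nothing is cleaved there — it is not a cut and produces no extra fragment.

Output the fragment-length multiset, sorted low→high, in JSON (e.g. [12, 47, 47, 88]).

Scan for sites:
  IvoV AGCGAA/4: at [4, 12, 64, 88, 103, 110] ⇒ [8, 16, 68, 92, 107, 114]
  AzqIX AGCGG/2: at [22, 35, 53, 76, 96, 117, 128, 135] ⇒ [24, 37, 55, 78, 98, 119, 130, 137]

Pooled cuts: [8, 16, 24, 37, 55, 68, 78, 92, 98, 107, 114, 119, 130, 137]

Fragment lengths:
  [0,8): 8 bp
  [8,16): 8 bp
  [16,24): 8 bp
  [24,37): 13 bp
  [37,55): 18 bp
  [55,68): 13 bp
  [68,78): 10 bp
  [78,92): 14 bp
  [92,98): 6 bp
  [98,107): 9 bp
  [107,114): 7 bp
  [114,119): 5 bp
  [119,130): 11 bp
  [130,137): 7 bp
  [137,150): 13 bp

[5,6,7,7,8,8,8,9,10,11,13,13,13,14,18]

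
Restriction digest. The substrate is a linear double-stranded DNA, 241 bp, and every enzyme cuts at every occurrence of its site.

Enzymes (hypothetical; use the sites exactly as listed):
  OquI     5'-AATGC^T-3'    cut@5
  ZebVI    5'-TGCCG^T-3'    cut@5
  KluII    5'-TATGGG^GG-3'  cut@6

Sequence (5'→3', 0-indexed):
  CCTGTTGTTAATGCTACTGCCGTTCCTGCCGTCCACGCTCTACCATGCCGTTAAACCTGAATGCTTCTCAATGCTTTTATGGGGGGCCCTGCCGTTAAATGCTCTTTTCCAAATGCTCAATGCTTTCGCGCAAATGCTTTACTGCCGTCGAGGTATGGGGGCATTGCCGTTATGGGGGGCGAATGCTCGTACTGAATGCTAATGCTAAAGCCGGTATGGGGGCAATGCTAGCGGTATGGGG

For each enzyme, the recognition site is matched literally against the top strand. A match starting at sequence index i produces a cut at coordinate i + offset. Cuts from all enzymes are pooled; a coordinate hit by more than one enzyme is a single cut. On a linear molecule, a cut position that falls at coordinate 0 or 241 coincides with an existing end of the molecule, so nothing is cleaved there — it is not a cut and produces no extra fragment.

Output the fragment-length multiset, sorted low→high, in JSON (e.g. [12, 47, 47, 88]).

[6,7,7,8,8,8,9,9,10,10,10,10,11,12,13,13,14,14,14,14,15,19]

Scan for sites:
  OquI AATGCT/5: at [9, 59, 69, 97, 111, 118, 132, 181, 194, 200, 223] ⇒ [14, 64, 74, 102, 116, 123, 137, 186, 199, 205, 228]
  ZebVI TGCCGT/5: at [17, 26, 45, 89, 142, 164] ⇒ [22, 31, 50, 94, 147, 169]
  KluII TATGGGGG/6: at [77, 153, 170, 214] ⇒ [83, 159, 176, 220]

All cut coordinates (distinct, sorted): [14, 22, 31, 50, 64, 74, 83, 94, 102, 116, 123, 137, 147, 159, 169, 176, 186, 199, 205, 220, 228]

Fragment lengths:
  [0,14): 14 bp
  [14,22): 8 bp
  [22,31): 9 bp
  [31,50): 19 bp
  [50,64): 14 bp
  [64,74): 10 bp
  [74,83): 9 bp
  [83,94): 11 bp
  [94,102): 8 bp
  [102,116): 14 bp
  [116,123): 7 bp
  [123,137): 14 bp
  [137,147): 10 bp
  [147,159): 12 bp
  [159,169): 10 bp
  [169,176): 7 bp
  [176,186): 10 bp
  [186,199): 13 bp
  [199,205): 6 bp
  [205,220): 15 bp
  [220,228): 8 bp
  [228,241): 13 bp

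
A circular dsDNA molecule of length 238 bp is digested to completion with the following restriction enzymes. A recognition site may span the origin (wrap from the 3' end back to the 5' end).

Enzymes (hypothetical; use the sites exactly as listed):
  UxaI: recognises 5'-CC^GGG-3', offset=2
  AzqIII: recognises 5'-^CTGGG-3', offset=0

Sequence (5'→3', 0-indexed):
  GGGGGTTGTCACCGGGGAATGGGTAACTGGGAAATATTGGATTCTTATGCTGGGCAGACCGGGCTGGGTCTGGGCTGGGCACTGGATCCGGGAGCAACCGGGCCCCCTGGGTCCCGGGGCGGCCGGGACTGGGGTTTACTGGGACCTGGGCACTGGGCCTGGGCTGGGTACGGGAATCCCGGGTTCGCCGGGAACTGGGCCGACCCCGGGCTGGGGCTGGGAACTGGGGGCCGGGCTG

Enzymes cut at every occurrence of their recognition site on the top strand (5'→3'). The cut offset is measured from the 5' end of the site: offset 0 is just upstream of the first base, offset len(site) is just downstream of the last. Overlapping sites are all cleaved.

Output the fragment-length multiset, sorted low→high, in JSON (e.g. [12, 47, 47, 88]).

Site scan:
  UxaI (CCGGG, off=2): starts [11, 58, 87, 97, 113, 122, 178, 187, 205, 230] → cuts [13, 60, 89, 99, 115, 124, 180, 189, 207, 232]
  AzqIII (CTGGG, off=0): starts [26, 49, 63, 69, 74, 106, 128, 138, 145, 152, 158, 163, 194, 210, 216, 223, 235] → cuts [26, 49, 63, 69, 74, 106, 128, 138, 145, 152, 158, 163, 194, 210, 216, 223, 235]

Pooled cuts: [13, 26, 49, 60, 63, 69, 74, 89, 99, 106, 115, 124, 128, 138, 145, 152, 158, 163, 180, 189, 194, 207, 210, 216, 223, 232, 235]

Fragment lengths:
  13→26: 13 bp
  26→49: 23 bp
  49→60: 11 bp
  60→63: 3 bp
  63→69: 6 bp
  69→74: 5 bp
  74→89: 15 bp
  89→99: 10 bp
  99→106: 7 bp
  106→115: 9 bp
  115→124: 9 bp
  124→128: 4 bp
  128→138: 10 bp
  138→145: 7 bp
  145→152: 7 bp
  152→158: 6 bp
  158→163: 5 bp
  163→180: 17 bp
  180→189: 9 bp
  189→194: 5 bp
  194→207: 13 bp
  207→210: 3 bp
  210→216: 6 bp
  216→223: 7 bp
  223→232: 9 bp
  232→235: 3 bp
  235→13 (wrap): 238-235+13 = 16 bp

[3,3,3,4,5,5,5,6,6,6,7,7,7,7,9,9,9,9,10,10,11,13,13,15,16,17,23]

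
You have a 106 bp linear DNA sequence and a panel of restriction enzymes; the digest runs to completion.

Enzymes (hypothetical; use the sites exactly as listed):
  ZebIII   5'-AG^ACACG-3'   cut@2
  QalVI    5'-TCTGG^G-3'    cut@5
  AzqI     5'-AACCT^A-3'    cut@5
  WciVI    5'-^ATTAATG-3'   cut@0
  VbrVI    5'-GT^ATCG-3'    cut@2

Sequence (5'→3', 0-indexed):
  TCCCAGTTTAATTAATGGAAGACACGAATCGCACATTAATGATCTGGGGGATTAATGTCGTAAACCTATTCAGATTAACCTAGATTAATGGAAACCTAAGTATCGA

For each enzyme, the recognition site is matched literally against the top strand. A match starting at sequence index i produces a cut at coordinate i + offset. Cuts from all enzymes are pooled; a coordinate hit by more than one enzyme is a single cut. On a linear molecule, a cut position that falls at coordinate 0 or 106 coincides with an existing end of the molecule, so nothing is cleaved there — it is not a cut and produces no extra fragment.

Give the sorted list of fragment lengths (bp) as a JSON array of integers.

[2,3,4,5,10,11,13,13,14,14,17]

Scan for sites:
  ZebIII AGACACG/2: at [19] ⇒ [21]
  QalVI TCTGGG/5: at [42] ⇒ [47]
  AzqI AACCTA/5: at [62, 76, 92] ⇒ [67, 81, 97]
  WciVI ATTAATG/0: at [10, 34, 50, 83] ⇒ [10, 34, 50, 83]
  VbrVI GTATCG/2: at [99] ⇒ [101]

Pooled cuts: [10, 21, 34, 47, 50, 67, 81, 83, 97, 101]

Fragments:
  [0,10): 10 bp
  [10,21): 11 bp
  [21,34): 13 bp
  [34,47): 13 bp
  [47,50): 3 bp
  [50,67): 17 bp
  [67,81): 14 bp
  [81,83): 2 bp
  [83,97): 14 bp
  [97,101): 4 bp
  [101,106): 5 bp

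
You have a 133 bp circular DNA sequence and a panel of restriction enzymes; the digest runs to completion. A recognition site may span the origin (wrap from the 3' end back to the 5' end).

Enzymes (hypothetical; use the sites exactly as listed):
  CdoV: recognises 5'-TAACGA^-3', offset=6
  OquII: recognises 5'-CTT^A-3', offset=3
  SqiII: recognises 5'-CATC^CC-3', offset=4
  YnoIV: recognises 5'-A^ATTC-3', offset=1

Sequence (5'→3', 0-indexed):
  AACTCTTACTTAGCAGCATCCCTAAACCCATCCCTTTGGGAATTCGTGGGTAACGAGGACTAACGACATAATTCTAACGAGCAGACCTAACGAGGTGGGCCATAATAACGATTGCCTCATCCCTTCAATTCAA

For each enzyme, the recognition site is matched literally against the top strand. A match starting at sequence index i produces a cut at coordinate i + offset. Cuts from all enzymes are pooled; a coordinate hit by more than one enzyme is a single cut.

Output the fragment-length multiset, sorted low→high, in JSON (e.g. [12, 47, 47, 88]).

Scan for sites:
  CdoV TAACGA/6: at [50, 60, 74, 87, 105] ⇒ [56, 66, 80, 93, 111]
  OquII CTTA/3: at [4, 8] ⇒ [7, 11]
  SqiII CATCCC/4: at [16, 28, 117] ⇒ [20, 32, 121]
  YnoIV AATTC/1: at [40, 69, 126] ⇒ [41, 70, 127]

Pooled cuts: [7, 11, 20, 32, 41, 56, 66, 70, 80, 93, 111, 121, 127]

Fragments:
  7→11: 4 bp
  11→20: 9 bp
  20→32: 12 bp
  32→41: 9 bp
  41→56: 15 bp
  56→66: 10 bp
  66→70: 4 bp
  70→80: 10 bp
  80→93: 13 bp
  93→111: 18 bp
  111→121: 10 bp
  121→127: 6 bp
  127→7 (wrap): 133-127+7 = 13 bp

[4,4,6,9,9,10,10,10,12,13,13,15,18]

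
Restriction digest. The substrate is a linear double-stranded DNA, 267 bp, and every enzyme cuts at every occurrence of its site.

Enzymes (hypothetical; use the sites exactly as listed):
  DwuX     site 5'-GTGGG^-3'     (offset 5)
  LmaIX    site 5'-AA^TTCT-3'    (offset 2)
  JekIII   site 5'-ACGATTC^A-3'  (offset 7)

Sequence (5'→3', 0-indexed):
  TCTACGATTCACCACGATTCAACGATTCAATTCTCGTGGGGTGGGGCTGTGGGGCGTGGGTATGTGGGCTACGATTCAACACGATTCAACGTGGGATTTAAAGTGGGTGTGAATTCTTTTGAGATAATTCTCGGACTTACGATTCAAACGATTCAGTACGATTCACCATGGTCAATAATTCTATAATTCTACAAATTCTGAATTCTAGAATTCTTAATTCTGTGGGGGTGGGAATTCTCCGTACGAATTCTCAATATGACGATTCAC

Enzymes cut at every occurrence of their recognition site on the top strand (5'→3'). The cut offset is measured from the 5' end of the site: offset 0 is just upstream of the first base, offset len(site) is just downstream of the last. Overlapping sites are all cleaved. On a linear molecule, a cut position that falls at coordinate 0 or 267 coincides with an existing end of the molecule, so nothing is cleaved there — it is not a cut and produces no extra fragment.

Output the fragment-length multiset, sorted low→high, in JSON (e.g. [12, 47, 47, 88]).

Per-enzyme occurrences:
  DwuX GTGGG/5: at [35, 40, 48, 55, 63, 90, 102, 221, 227] ⇒ [40, 45, 53, 60, 68, 95, 107, 226, 232]
  LmaIX AATTCT/2: at [28, 111, 125, 176, 184, 193, 200, 208, 215, 232, 245] ⇒ [30, 113, 127, 178, 186, 195, 202, 210, 217, 234, 247]
  JekIII ACGATTCA/7: at [3, 13, 21, 70, 80, 138, 147, 157, 258] ⇒ [10, 20, 28, 77, 87, 145, 154, 164, 265]

All cut coordinates (distinct, sorted): [10, 20, 28, 30, 40, 45, 53, 60, 68, 77, 87, 95, 107, 113, 127, 145, 154, 164, 178, 186, 195, 202, 210, 217, 226, 232, 234, 247, 265]

Fragments:
  [0,10): 10 bp
  [10,20): 10 bp
  [20,28): 8 bp
  [28,30): 2 bp
  [30,40): 10 bp
  [40,45): 5 bp
  [45,53): 8 bp
  [53,60): 7 bp
  [60,68): 8 bp
  [68,77): 9 bp
  [77,87): 10 bp
  [87,95): 8 bp
  [95,107): 12 bp
  [107,113): 6 bp
  [113,127): 14 bp
  [127,145): 18 bp
  [145,154): 9 bp
  [154,164): 10 bp
  [164,178): 14 bp
  [178,186): 8 bp
  [186,195): 9 bp
  [195,202): 7 bp
  [202,210): 8 bp
  [210,217): 7 bp
  [217,226): 9 bp
  [226,232): 6 bp
  [232,234): 2 bp
  [234,247): 13 bp
  [247,265): 18 bp
  [265,267): 2 bp

[2,2,2,5,6,6,7,7,7,8,8,8,8,8,8,9,9,9,9,10,10,10,10,10,12,13,14,14,18,18]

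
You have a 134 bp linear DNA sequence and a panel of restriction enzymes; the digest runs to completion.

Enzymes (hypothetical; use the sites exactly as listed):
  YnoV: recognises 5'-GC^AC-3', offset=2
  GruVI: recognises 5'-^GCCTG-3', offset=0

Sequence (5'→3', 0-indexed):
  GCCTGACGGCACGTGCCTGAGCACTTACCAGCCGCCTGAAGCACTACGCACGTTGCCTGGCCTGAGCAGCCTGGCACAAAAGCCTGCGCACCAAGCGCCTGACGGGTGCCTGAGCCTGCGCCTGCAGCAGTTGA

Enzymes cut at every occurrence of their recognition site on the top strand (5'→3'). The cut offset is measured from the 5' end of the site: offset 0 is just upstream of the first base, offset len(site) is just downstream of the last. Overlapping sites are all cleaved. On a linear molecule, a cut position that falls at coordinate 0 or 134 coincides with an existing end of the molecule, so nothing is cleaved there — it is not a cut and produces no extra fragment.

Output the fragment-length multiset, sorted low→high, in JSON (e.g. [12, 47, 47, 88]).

[4,5,5,6,6,6,7,7,7,8,8,9,9,10,11,11,15]

Site scan:
  YnoV GCAC/2: at [8, 20, 40, 47, 73, 87] ⇒ [10, 22, 42, 49, 75, 89]
  GruVI GCCTG/0: at [0, 14, 33, 54, 59, 68, 81, 96, 107, 113, 119] ⇒ [14, 33, 54, 59, 68, 81, 96, 107, 113, 119] (position 0 is a terminus of the linear molecule — no cut)

All cut coordinates (distinct, sorted): [10, 14, 22, 33, 42, 49, 54, 59, 68, 75, 81, 89, 96, 107, 113, 119]

Fragment lengths:
  [0,10): 10 bp
  [10,14): 4 bp
  [14,22): 8 bp
  [22,33): 11 bp
  [33,42): 9 bp
  [42,49): 7 bp
  [49,54): 5 bp
  [54,59): 5 bp
  [59,68): 9 bp
  [68,75): 7 bp
  [75,81): 6 bp
  [81,89): 8 bp
  [89,96): 7 bp
  [96,107): 11 bp
  [107,113): 6 bp
  [113,119): 6 bp
  [119,134): 15 bp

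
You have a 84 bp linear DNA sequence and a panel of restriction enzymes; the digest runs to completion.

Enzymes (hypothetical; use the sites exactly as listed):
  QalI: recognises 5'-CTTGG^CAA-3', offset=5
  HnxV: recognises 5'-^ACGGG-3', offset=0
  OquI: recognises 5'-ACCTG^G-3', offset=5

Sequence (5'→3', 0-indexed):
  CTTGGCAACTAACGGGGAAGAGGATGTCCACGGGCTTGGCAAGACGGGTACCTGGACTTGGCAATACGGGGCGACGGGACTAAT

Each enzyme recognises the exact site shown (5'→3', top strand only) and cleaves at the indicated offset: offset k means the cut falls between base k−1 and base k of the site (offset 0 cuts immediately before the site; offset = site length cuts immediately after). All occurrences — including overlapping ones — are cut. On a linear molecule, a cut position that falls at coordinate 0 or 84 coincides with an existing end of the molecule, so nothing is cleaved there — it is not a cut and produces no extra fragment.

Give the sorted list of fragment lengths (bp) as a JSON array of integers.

[4,4,5,6,7,8,10,11,11,18]

Per-enzyme occurrences:
  QalI (CTTGGCAA, off=5): starts [0, 34, 56] → cuts [5, 39, 61]
  HnxV (ACGGG, off=0): starts [11, 29, 43, 65, 73] → cuts [11, 29, 43, 65, 73]
  OquI (ACCTGG, off=5): starts [49] → cuts [54]

Pooled cuts: [5, 11, 29, 39, 43, 54, 61, 65, 73]

Fragments:
  [0,5): 5 bp
  [5,11): 6 bp
  [11,29): 18 bp
  [29,39): 10 bp
  [39,43): 4 bp
  [43,54): 11 bp
  [54,61): 7 bp
  [61,65): 4 bp
  [65,73): 8 bp
  [73,84): 11 bp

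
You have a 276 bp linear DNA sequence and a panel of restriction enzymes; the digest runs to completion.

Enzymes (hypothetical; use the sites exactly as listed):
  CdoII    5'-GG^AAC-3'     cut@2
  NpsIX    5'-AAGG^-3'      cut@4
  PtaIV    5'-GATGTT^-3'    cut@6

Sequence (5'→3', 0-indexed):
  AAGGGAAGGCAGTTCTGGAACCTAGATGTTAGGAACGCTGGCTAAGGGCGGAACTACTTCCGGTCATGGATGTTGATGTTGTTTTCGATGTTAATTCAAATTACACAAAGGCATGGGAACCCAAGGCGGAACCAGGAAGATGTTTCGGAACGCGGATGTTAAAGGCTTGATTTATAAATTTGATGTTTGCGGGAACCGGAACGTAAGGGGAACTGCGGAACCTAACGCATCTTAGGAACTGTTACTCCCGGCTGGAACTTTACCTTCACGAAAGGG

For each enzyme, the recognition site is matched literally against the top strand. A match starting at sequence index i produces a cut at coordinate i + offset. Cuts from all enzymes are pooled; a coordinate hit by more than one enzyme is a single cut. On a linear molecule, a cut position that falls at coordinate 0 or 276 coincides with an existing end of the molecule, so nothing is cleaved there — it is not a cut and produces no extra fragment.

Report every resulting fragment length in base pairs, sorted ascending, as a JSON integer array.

Site scan:
  CdoII GGAAC/2: at [16, 31, 49, 115, 127, 146, 191, 197, 208, 216, 234, 253] ⇒ [18, 33, 51, 117, 129, 148, 193, 199, 210, 218, 236, 255]
  NpsIX AAGG/4: at [0, 5, 43, 107, 122, 161, 204, 271] ⇒ [4, 9, 47, 111, 126, 165, 208, 275]
  PtaIV GATGTT/6: at [24, 68, 74, 86, 138, 154, 181] ⇒ [30, 74, 80, 92, 144, 160, 187]

Pooled cuts: [4, 9, 18, 30, 33, 47, 51, 74, 80, 92, 111, 117, 126, 129, 144, 148, 160, 165, 187, 193, 199, 208, 210, 218, 236, 255, 275]

Fragments:
  [0,4): 4 bp
  [4,9): 5 bp
  [9,18): 9 bp
  [18,30): 12 bp
  [30,33): 3 bp
  [33,47): 14 bp
  [47,51): 4 bp
  [51,74): 23 bp
  [74,80): 6 bp
  [80,92): 12 bp
  [92,111): 19 bp
  [111,117): 6 bp
  [117,126): 9 bp
  [126,129): 3 bp
  [129,144): 15 bp
  [144,148): 4 bp
  [148,160): 12 bp
  [160,165): 5 bp
  [165,187): 22 bp
  [187,193): 6 bp
  [193,199): 6 bp
  [199,208): 9 bp
  [208,210): 2 bp
  [210,218): 8 bp
  [218,236): 18 bp
  [236,255): 19 bp
  [255,275): 20 bp
  [275,276): 1 bp

[1,2,3,3,4,4,4,5,5,6,6,6,6,8,9,9,9,12,12,12,14,15,18,19,19,20,22,23]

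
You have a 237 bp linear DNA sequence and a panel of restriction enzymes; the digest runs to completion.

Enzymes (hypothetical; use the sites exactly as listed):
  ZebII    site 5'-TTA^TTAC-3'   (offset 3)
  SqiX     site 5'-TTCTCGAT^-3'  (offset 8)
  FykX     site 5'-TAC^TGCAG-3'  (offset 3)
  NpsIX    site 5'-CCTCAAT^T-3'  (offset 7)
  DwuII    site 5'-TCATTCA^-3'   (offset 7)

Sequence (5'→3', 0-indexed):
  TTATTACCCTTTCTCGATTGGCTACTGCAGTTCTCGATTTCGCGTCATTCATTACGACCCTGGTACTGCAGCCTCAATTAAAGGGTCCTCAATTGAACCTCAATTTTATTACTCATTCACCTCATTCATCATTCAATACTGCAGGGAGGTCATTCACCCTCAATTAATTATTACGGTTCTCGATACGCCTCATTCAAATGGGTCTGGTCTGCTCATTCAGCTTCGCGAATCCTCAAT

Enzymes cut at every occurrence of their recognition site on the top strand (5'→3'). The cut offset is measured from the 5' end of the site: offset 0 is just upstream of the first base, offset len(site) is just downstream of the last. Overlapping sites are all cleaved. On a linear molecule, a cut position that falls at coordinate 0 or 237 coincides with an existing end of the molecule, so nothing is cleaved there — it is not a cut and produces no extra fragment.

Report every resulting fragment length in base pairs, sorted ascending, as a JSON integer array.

Scan for sites:
  ZebII TTATTAC/3: at [0, 105, 167] ⇒ [3, 108, 170]
  SqiX TTCTCGAT/8: at [10, 30, 176] ⇒ [18, 38, 184]
  FykX TACTGCAG/3: at [22, 63, 136] ⇒ [25, 66, 139]
  NpsIX CCTCAATT/7: at [71, 86, 97, 157] ⇒ [78, 93, 104, 164]
  DwuII TCATTCA/7: at [44, 112, 121, 128, 149, 189, 212] ⇒ [51, 119, 128, 135, 156, 196, 219]

All cut coordinates (distinct, sorted): [3, 18, 25, 38, 51, 66, 78, 93, 104, 108, 119, 128, 135, 139, 156, 164, 170, 184, 196, 219]

Fragment lengths:
  [0,3): 3 bp
  [3,18): 15 bp
  [18,25): 7 bp
  [25,38): 13 bp
  [38,51): 13 bp
  [51,66): 15 bp
  [66,78): 12 bp
  [78,93): 15 bp
  [93,104): 11 bp
  [104,108): 4 bp
  [108,119): 11 bp
  [119,128): 9 bp
  [128,135): 7 bp
  [135,139): 4 bp
  [139,156): 17 bp
  [156,164): 8 bp
  [164,170): 6 bp
  [170,184): 14 bp
  [184,196): 12 bp
  [196,219): 23 bp
  [219,237): 18 bp

[3,4,4,6,7,7,8,9,11,11,12,12,13,13,14,15,15,15,17,18,23]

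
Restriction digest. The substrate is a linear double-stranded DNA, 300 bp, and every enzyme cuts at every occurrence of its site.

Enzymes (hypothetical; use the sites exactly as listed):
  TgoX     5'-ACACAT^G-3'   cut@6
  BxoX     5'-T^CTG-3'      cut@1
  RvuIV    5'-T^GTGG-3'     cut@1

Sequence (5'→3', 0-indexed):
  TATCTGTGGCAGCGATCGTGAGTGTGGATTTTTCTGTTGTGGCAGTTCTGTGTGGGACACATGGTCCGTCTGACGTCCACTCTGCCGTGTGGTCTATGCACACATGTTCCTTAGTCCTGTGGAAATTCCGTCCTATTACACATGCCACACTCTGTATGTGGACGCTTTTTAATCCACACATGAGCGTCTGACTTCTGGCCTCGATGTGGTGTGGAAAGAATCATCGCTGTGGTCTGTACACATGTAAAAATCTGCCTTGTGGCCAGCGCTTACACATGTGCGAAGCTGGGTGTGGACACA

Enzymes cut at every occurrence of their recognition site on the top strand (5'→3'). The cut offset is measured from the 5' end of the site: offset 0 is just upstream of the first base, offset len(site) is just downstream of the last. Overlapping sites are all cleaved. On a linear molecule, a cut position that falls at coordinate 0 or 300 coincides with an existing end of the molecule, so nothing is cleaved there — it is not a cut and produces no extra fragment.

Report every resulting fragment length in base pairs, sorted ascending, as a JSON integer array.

Scan for sites:
  TgoX (ACACATG, off=6): starts [56, 99, 137, 175, 237, 271] → cuts [62, 105, 143, 181, 243, 277]
  BxoX (TCTG, off=1): starts [2, 32, 46, 68, 80, 150, 186, 193, 232, 250] → cuts [3, 33, 47, 69, 81, 151, 187, 194, 233, 251]
  RvuIV (TGTGG, off=1): starts [4, 22, 37, 50, 87, 117, 156, 204, 209, 227, 257, 290] → cuts [5, 23, 38, 51, 88, 118, 157, 205, 210, 228, 258, 291]

All cut coordinates (distinct, sorted): [3, 5, 23, 33, 38, 47, 51, 62, 69, 81, 88, 105, 118, 143, 151, 157, 181, 187, 194, 205, 210, 228, 233, 243, 251, 258, 277, 291]

Fragments:
  [0,3): 3 bp
  [3,5): 2 bp
  [5,23): 18 bp
  [23,33): 10 bp
  [33,38): 5 bp
  [38,47): 9 bp
  [47,51): 4 bp
  [51,62): 11 bp
  [62,69): 7 bp
  [69,81): 12 bp
  [81,88): 7 bp
  [88,105): 17 bp
  [105,118): 13 bp
  [118,143): 25 bp
  [143,151): 8 bp
  [151,157): 6 bp
  [157,181): 24 bp
  [181,187): 6 bp
  [187,194): 7 bp
  [194,205): 11 bp
  [205,210): 5 bp
  [210,228): 18 bp
  [228,233): 5 bp
  [233,243): 10 bp
  [243,251): 8 bp
  [251,258): 7 bp
  [258,277): 19 bp
  [277,291): 14 bp
  [291,300): 9 bp

[2,3,4,5,5,5,6,6,7,7,7,7,8,8,9,9,10,10,11,11,12,13,14,17,18,18,19,24,25]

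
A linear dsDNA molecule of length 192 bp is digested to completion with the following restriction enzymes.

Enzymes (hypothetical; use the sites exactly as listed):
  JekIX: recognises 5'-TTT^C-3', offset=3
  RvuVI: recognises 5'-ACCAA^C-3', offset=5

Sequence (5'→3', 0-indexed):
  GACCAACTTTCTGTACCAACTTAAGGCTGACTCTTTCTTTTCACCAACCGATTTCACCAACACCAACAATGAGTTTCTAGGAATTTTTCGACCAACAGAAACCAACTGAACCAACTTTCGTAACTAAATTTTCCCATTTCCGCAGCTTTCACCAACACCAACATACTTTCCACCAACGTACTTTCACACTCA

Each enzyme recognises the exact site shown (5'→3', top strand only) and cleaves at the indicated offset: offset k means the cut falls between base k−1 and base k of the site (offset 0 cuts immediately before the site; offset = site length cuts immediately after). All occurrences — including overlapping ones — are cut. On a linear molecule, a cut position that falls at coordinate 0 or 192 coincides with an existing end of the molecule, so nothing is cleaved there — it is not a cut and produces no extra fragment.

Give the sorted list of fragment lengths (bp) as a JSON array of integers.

Site scan:
  JekIX TTTC/3: at [7, 33, 38, 51, 73, 85, 115, 129, 136, 146, 166, 181] ⇒ [10, 36, 41, 54, 76, 88, 118, 132, 139, 149, 169, 184]
  RvuVI ACCAAC/5: at [1, 14, 42, 55, 61, 90, 100, 109, 150, 156, 171] ⇒ [6, 19, 47, 60, 66, 95, 105, 114, 155, 161, 176]

Pooled cuts: [6, 10, 19, 36, 41, 47, 54, 60, 66, 76, 88, 95, 105, 114, 118, 132, 139, 149, 155, 161, 169, 176, 184]

Fragments:
  [0,6): 6 bp
  [6,10): 4 bp
  [10,19): 9 bp
  [19,36): 17 bp
  [36,41): 5 bp
  [41,47): 6 bp
  [47,54): 7 bp
  [54,60): 6 bp
  [60,66): 6 bp
  [66,76): 10 bp
  [76,88): 12 bp
  [88,95): 7 bp
  [95,105): 10 bp
  [105,114): 9 bp
  [114,118): 4 bp
  [118,132): 14 bp
  [132,139): 7 bp
  [139,149): 10 bp
  [149,155): 6 bp
  [155,161): 6 bp
  [161,169): 8 bp
  [169,176): 7 bp
  [176,184): 8 bp
  [184,192): 8 bp

[4,4,5,6,6,6,6,6,6,7,7,7,7,8,8,8,9,9,10,10,10,12,14,17]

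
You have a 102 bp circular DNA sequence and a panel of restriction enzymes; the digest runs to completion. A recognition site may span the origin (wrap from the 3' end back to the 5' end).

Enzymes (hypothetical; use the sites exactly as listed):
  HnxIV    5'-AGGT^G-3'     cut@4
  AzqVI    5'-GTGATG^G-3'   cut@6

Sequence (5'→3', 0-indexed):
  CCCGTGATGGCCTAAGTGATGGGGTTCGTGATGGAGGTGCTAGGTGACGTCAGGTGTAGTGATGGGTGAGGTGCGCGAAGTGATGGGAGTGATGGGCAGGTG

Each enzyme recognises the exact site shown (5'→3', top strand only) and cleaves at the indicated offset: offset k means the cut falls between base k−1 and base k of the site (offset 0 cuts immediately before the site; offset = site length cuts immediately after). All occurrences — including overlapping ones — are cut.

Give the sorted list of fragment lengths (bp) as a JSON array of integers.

Site scan:
  HnxIV (AGGTG, off=4): starts [34, 41, 51, 68, 97] → cuts [38, 45, 55, 72, 101]
  AzqVI (GTGATGG, off=6): starts [3, 15, 27, 58, 79, 88] → cuts [9, 21, 33, 64, 85, 94]

All cut coordinates (distinct, sorted): [9, 21, 33, 38, 45, 55, 64, 72, 85, 94, 101]

Fragment lengths:
  9→21: 12 bp
  21→33: 12 bp
  33→38: 5 bp
  38→45: 7 bp
  45→55: 10 bp
  55→64: 9 bp
  64→72: 8 bp
  72→85: 13 bp
  85→94: 9 bp
  94→101: 7 bp
  101→9 (wrap): 102-101+9 = 10 bp

[5,7,7,8,9,9,10,10,12,12,13]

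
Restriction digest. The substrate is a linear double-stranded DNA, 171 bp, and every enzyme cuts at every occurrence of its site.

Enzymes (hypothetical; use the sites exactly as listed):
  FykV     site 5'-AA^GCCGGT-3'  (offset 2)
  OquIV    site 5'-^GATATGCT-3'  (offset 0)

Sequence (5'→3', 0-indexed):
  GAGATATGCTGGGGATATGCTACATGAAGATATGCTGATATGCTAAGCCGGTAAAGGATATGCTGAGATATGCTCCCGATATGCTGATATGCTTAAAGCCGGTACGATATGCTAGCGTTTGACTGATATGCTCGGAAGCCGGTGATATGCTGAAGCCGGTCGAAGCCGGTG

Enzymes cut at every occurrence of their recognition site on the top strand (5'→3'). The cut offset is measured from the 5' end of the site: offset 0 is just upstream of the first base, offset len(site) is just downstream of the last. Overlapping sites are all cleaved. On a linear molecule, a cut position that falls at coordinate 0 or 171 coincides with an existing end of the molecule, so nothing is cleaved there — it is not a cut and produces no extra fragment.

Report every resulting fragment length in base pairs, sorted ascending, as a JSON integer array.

[2,6,7,8,8,8,10,10,10,10,11,11,11,12,13,15,19]

Scan for sites:
  FykV (AAGCCGGT, off=2): starts [44, 95, 135, 152, 162] → cuts [46, 97, 137, 154, 164]
  OquIV (GATATGCT, off=0): starts [2, 13, 28, 36, 56, 66, 77, 85, 105, 124, 143] → cuts [2, 13, 28, 36, 56, 66, 77, 85, 105, 124, 143]

All cut coordinates (distinct, sorted): [2, 13, 28, 36, 46, 56, 66, 77, 85, 97, 105, 124, 137, 143, 154, 164]

Fragment lengths:
  [0,2): 2 bp
  [2,13): 11 bp
  [13,28): 15 bp
  [28,36): 8 bp
  [36,46): 10 bp
  [46,56): 10 bp
  [56,66): 10 bp
  [66,77): 11 bp
  [77,85): 8 bp
  [85,97): 12 bp
  [97,105): 8 bp
  [105,124): 19 bp
  [124,137): 13 bp
  [137,143): 6 bp
  [143,154): 11 bp
  [154,164): 10 bp
  [164,171): 7 bp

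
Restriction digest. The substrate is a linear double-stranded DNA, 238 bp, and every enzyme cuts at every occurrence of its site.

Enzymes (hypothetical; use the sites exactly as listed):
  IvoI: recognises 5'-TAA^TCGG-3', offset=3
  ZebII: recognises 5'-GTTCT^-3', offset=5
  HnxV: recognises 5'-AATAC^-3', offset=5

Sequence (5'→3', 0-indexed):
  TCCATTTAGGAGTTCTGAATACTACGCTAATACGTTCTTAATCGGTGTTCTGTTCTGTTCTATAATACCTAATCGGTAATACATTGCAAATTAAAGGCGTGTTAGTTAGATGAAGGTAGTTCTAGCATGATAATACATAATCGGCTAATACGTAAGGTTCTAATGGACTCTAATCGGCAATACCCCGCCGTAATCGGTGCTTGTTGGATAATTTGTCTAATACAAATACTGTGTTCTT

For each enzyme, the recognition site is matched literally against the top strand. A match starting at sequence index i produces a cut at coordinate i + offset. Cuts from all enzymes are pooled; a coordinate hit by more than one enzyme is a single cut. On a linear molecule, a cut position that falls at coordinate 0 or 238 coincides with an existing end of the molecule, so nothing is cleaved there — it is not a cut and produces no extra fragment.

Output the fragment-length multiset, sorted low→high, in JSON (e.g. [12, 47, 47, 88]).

Site scan:
  IvoI (TAATCGG, off=3): starts [38, 69, 137, 170, 190] → cuts [41, 72, 140, 173, 193]
  ZebII (GTTCT, off=5): starts [11, 33, 46, 51, 56, 118, 156, 232] → cuts [16, 38, 51, 56, 61, 123, 161, 237]
  HnxV (AATAC, off=5): starts [17, 28, 63, 77, 131, 146, 178, 218, 224] → cuts [22, 33, 68, 82, 136, 151, 183, 223, 229]

Pooled cuts: [16, 22, 33, 38, 41, 51, 56, 61, 68, 72, 82, 123, 136, 140, 151, 161, 173, 183, 193, 223, 229, 237]

Fragment lengths:
  [0,16): 16 bp
  [16,22): 6 bp
  [22,33): 11 bp
  [33,38): 5 bp
  [38,41): 3 bp
  [41,51): 10 bp
  [51,56): 5 bp
  [56,61): 5 bp
  [61,68): 7 bp
  [68,72): 4 bp
  [72,82): 10 bp
  [82,123): 41 bp
  [123,136): 13 bp
  [136,140): 4 bp
  [140,151): 11 bp
  [151,161): 10 bp
  [161,173): 12 bp
  [173,183): 10 bp
  [183,193): 10 bp
  [193,223): 30 bp
  [223,229): 6 bp
  [229,237): 8 bp
  [237,238): 1 bp

[1,3,4,4,5,5,5,6,6,7,8,10,10,10,10,10,11,11,12,13,16,30,41]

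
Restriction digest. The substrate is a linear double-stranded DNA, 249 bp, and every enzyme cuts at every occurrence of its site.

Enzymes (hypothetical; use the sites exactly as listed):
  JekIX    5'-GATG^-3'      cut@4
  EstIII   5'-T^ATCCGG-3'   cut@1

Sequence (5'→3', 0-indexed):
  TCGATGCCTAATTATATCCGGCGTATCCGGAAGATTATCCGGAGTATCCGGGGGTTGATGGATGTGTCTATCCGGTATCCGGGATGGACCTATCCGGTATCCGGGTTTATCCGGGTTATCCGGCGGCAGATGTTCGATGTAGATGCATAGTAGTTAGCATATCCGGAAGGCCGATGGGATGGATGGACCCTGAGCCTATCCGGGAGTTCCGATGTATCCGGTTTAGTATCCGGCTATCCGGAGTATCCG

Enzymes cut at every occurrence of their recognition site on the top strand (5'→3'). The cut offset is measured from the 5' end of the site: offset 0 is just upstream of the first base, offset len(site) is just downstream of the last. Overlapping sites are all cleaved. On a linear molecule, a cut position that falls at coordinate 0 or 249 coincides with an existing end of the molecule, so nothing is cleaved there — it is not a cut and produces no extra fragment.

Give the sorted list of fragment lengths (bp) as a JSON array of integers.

Scan for sites:
  JekIX (GATG, off=4): starts [2, 56, 60, 82, 128, 135, 141, 172, 177, 181, 210] → cuts [6, 60, 64, 86, 132, 139, 145, 176, 181, 185, 214]
  EstIII (TATCCGG, off=1): starts [14, 23, 35, 44, 68, 75, 90, 97, 107, 116, 159, 196, 214, 226, 234] → cuts [15, 24, 36, 45, 69, 76, 91, 98, 108, 117, 160, 197, 215, 227, 235]

Pooled cuts: [6, 15, 24, 36, 45, 60, 64, 69, 76, 86, 91, 98, 108, 117, 132, 139, 145, 160, 176, 181, 185, 197, 214, 215, 227, 235]

Fragments:
  [0,6): 6 bp
  [6,15): 9 bp
  [15,24): 9 bp
  [24,36): 12 bp
  [36,45): 9 bp
  [45,60): 15 bp
  [60,64): 4 bp
  [64,69): 5 bp
  [69,76): 7 bp
  [76,86): 10 bp
  [86,91): 5 bp
  [91,98): 7 bp
  [98,108): 10 bp
  [108,117): 9 bp
  [117,132): 15 bp
  [132,139): 7 bp
  [139,145): 6 bp
  [145,160): 15 bp
  [160,176): 16 bp
  [176,181): 5 bp
  [181,185): 4 bp
  [185,197): 12 bp
  [197,214): 17 bp
  [214,215): 1 bp
  [215,227): 12 bp
  [227,235): 8 bp
  [235,249): 14 bp

[1,4,4,5,5,5,6,6,7,7,7,8,9,9,9,9,10,10,12,12,12,14,15,15,15,16,17]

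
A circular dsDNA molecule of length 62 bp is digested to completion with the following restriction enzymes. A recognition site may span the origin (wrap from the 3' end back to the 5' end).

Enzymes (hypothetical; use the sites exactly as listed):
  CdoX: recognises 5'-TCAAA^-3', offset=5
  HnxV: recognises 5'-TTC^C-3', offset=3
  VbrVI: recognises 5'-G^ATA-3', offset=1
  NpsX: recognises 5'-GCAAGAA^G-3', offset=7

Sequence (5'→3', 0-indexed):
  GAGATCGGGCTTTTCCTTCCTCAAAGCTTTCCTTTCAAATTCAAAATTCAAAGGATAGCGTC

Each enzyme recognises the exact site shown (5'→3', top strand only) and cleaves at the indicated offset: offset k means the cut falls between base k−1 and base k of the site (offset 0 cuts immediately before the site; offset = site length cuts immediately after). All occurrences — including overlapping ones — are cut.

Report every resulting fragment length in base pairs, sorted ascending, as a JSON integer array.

[2,4,6,6,6,7,8,23]

Per-enzyme occurrences:
  CdoX TCAAA/5: at [20, 34, 40, 47] ⇒ [25, 39, 45, 52]
  HnxV TTCC/3: at [12, 16, 28] ⇒ [15, 19, 31]
  VbrVI GATA/1: at [53] ⇒ [54]
  NpsX (GCAAGAAG, off=7): no sites

Pooled cuts: [15, 19, 25, 31, 39, 45, 52, 54]

Fragment lengths:
  15→19: 4 bp
  19→25: 6 bp
  25→31: 6 bp
  31→39: 8 bp
  39→45: 6 bp
  45→52: 7 bp
  52→54: 2 bp
  54→15 (wrap): 62-54+15 = 23 bp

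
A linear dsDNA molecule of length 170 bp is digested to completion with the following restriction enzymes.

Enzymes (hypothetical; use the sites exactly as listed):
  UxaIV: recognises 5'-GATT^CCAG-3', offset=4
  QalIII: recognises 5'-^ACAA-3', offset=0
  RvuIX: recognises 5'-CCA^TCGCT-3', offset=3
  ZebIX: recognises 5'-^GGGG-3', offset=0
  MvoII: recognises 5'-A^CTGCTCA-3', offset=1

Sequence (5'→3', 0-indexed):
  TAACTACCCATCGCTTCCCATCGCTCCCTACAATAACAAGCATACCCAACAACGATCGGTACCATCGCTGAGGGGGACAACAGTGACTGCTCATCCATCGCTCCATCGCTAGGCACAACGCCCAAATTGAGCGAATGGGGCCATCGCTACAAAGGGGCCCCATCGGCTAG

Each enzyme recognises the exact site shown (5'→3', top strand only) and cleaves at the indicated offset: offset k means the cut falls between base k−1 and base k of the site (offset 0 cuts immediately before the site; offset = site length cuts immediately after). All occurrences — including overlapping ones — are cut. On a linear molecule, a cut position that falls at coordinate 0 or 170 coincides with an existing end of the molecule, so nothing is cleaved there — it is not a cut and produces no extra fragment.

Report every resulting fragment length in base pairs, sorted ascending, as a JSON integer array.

[1,4,5,5,6,7,7,8,9,9,10,10,10,11,13,16,17,22]

Per-enzyme occurrences:
  UxaIV (GATTCCAG, off=4): no sites
  QalIII (ACAA, off=0): starts [29, 35, 48, 76, 114, 148] → cuts [29, 35, 48, 76, 114, 148]
  RvuIX (CCATCGCT, off=3): starts [7, 17, 61, 94, 102, 140] → cuts [10, 20, 64, 97, 105, 143]
  ZebIX (GGGG, off=0): starts [71, 72, 136, 153] → cuts [71, 72, 136, 153]
  MvoII (ACTGCTCA, off=1): starts [85] → cuts [86]

Pooled cuts: [10, 20, 29, 35, 48, 64, 71, 72, 76, 86, 97, 105, 114, 136, 143, 148, 153]

Fragments:
  [0,10): 10 bp
  [10,20): 10 bp
  [20,29): 9 bp
  [29,35): 6 bp
  [35,48): 13 bp
  [48,64): 16 bp
  [64,71): 7 bp
  [71,72): 1 bp
  [72,76): 4 bp
  [76,86): 10 bp
  [86,97): 11 bp
  [97,105): 8 bp
  [105,114): 9 bp
  [114,136): 22 bp
  [136,143): 7 bp
  [143,148): 5 bp
  [148,153): 5 bp
  [153,170): 17 bp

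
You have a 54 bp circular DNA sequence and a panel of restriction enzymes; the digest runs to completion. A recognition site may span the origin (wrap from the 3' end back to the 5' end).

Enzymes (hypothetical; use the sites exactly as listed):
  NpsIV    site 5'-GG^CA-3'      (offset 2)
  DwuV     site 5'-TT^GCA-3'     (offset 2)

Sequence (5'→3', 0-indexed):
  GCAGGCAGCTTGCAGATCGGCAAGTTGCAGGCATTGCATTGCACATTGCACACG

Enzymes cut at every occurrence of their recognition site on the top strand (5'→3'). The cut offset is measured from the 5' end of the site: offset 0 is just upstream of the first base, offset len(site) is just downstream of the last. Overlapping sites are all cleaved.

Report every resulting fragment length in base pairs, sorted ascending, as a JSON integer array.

Site scan:
  NpsIV GGCA/2: at [3, 18, 29, 53] ⇒ [1, 5, 20, 31]
  DwuV TTGCA/2: at [9, 24, 33, 38, 45] ⇒ [11, 26, 35, 40, 47]

Pooled cuts: [1, 5, 11, 20, 26, 31, 35, 40, 47]

Fragments:
  1→5: 4 bp
  5→11: 6 bp
  11→20: 9 bp
  20→26: 6 bp
  26→31: 5 bp
  31→35: 4 bp
  35→40: 5 bp
  40→47: 7 bp
  47→1 (wrap): 54-47+1 = 8 bp

[4,4,5,5,6,6,7,8,9]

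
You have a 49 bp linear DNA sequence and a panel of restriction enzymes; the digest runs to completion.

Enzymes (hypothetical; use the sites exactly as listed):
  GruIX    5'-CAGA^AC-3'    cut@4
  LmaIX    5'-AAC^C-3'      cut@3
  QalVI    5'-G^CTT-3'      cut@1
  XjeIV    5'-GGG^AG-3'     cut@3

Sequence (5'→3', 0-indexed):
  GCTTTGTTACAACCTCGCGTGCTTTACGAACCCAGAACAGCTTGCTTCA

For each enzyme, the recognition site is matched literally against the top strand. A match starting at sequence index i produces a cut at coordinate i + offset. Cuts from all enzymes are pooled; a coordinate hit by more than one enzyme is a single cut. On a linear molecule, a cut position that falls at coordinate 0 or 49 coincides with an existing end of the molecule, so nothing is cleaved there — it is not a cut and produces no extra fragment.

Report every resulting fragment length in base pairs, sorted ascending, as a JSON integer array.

[1,4,4,5,5,8,10,12]

Scan for sites:
  GruIX (CAGAAC, off=4): starts [32] → cuts [36]
  LmaIX (AACC, off=3): starts [10, 28] → cuts [13, 31]
  QalVI (GCTT, off=1): starts [0, 20, 39, 43] → cuts [1, 21, 40, 44]
  XjeIV (GGGAG, off=3): no sites

Pooled cuts: [1, 13, 21, 31, 36, 40, 44]

Fragments:
  [0,1): 1 bp
  [1,13): 12 bp
  [13,21): 8 bp
  [21,31): 10 bp
  [31,36): 5 bp
  [36,40): 4 bp
  [40,44): 4 bp
  [44,49): 5 bp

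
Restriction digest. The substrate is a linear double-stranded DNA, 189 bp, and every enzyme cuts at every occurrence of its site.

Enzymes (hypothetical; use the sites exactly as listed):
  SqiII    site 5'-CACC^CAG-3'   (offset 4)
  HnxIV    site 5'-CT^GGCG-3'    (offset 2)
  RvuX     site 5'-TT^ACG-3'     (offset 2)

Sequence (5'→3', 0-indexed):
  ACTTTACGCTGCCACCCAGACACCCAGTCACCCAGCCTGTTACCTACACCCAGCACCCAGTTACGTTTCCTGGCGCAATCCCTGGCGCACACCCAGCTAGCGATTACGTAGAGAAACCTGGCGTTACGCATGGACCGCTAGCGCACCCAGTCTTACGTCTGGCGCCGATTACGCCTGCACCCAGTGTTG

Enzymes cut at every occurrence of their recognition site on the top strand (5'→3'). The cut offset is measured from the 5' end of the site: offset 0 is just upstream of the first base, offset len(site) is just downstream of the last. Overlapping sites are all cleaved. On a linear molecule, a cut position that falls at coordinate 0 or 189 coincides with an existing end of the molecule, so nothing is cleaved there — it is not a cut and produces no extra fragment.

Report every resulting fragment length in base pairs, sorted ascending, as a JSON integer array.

[5,5,6,6,7,7,8,8,8,9,10,10,11,11,12,12,14,18,22]

Scan for sites:
  SqiII CACCCAG/4: at [12, 20, 28, 46, 53, 89, 143, 177] ⇒ [16, 24, 32, 50, 57, 93, 147, 181]
  HnxIV CTGGCG/2: at [69, 81, 117, 158] ⇒ [71, 83, 119, 160]
  RvuX TTACG/2: at [3, 60, 103, 123, 152, 168] ⇒ [5, 62, 105, 125, 154, 170]

All cut coordinates (distinct, sorted): [5, 16, 24, 32, 50, 57, 62, 71, 83, 93, 105, 119, 125, 147, 154, 160, 170, 181]

Fragment lengths:
  [0,5): 5 bp
  [5,16): 11 bp
  [16,24): 8 bp
  [24,32): 8 bp
  [32,50): 18 bp
  [50,57): 7 bp
  [57,62): 5 bp
  [62,71): 9 bp
  [71,83): 12 bp
  [83,93): 10 bp
  [93,105): 12 bp
  [105,119): 14 bp
  [119,125): 6 bp
  [125,147): 22 bp
  [147,154): 7 bp
  [154,160): 6 bp
  [160,170): 10 bp
  [170,181): 11 bp
  [181,189): 8 bp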